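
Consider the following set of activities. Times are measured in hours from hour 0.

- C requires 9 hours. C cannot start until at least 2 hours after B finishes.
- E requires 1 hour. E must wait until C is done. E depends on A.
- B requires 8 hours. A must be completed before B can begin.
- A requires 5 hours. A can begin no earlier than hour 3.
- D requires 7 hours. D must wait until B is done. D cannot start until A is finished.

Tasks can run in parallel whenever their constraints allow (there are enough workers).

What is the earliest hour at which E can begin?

A waits on its own release at hour 3, so it starts at hour 3 and finishes at 3 + 5 = hour 8.
After A (finishes hour 8), B can start at hour 8 and finishes at hour 16.
After B (finishes hour 16, plus 2-hour gap → hour 18), C can start at hour 18 and finishes at hour 27.
E waits on C (finishes hour 27); A (finishes hour 8). The latest of these is hour 27, which is the earliest E can start.

27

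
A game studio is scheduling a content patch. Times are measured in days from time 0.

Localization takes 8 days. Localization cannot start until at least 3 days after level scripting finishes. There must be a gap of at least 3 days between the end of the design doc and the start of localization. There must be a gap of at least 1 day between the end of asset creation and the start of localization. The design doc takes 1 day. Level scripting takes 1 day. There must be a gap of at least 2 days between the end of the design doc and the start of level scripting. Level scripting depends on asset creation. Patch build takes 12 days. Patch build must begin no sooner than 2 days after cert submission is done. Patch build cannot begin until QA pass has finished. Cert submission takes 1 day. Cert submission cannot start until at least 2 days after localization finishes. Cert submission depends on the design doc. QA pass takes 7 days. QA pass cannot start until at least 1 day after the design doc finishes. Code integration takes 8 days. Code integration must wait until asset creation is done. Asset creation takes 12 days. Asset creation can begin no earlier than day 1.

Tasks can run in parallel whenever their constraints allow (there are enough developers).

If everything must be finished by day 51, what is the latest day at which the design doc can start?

Patch build has no dependents, so it just needs to finish by day 51. Starting by 51 − 12 = day 39 achieves that.
Cert submission feeds into patch build (must start by day 39, minus 2-day gap → day 37); so cert submission must finish by day 37 and therefore start by day 36.
Localization must finish before cert submission (must start by day 36, minus 2-day gap → day 34). With an 8-day duration, localization must start by 34 − 8 = day 26.
Level scripting feeds into localization (must start by day 26, minus 3-day gap → day 23); so level scripting must finish by day 23 and therefore start by day 22.
QA pass feeds into patch build (must start by day 39); so QA pass must finish by day 39 and therefore start by day 32.
The design doc has several dependents: level scripting (must start by day 22, minus 2-day gap → day 20); localization (must start by day 26, minus 3-day gap → day 23); QA pass (must start by day 32, minus 1-day gap → day 31); cert submission (must start by day 36). The earliest of those limits is day 20, so the design doc must start by 20 − 1 = day 19.

19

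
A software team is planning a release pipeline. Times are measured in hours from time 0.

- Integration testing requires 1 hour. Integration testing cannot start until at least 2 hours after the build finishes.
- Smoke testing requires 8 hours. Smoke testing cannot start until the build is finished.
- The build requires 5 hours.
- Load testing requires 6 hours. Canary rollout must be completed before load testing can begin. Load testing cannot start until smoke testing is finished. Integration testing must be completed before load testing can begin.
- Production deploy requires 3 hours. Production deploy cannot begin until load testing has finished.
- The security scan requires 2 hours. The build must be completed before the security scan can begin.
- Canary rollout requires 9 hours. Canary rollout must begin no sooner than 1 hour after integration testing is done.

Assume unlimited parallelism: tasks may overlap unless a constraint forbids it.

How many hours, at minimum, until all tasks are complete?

27

The build can start immediately at hour 0; it finishes at hour 5.
After the build (finishes hour 5), smoke testing can start at hour 5 and finishes at hour 13.
The security scan waits on the build (finishes hour 5), so it starts at hour 5 and finishes at 5 + 2 = hour 7.
Integration testing cannot begin until the build (finishes hour 5, plus 2-hour gap → hour 7). It runs from hour 7 to 7 + 1 = hour 8.
After integration testing (finishes hour 8, plus 1-hour gap → hour 9), canary rollout can start at hour 9 and finishes at hour 18.
Load testing has to wait for canary rollout (finishes hour 18); smoke testing (finishes hour 13); integration testing (finishes hour 8). The latest of these is hour 18, so load testing runs hour 18 to 18 + 6 = hour 24.
Production deploy cannot begin until load testing (finishes hour 24). It runs from hour 24 to 24 + 3 = hour 27.
All tasks are finished once the last one completes. Finish times: The build at 5, Integration testing at 8, The security scan at 7, Smoke testing at 13, Canary rollout at 18, Load testing at 24, Production deploy at 27. The latest is hour 27.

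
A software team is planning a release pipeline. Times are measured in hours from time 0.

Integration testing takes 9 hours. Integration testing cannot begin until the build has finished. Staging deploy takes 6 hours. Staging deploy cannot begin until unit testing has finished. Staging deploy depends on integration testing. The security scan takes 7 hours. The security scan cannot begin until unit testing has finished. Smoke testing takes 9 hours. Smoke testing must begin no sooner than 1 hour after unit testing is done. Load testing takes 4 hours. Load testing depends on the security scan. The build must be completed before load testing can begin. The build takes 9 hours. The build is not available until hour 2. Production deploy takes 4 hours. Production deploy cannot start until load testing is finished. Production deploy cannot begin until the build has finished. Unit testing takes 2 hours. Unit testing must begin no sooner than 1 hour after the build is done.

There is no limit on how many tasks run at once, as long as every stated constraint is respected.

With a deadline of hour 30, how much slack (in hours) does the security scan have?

1

After its own release at hour 2, the build can start at hour 2 and finishes at hour 11.
After the build (finishes hour 11, plus 1-hour gap → hour 12), unit testing can start at hour 12 and finishes at hour 14.
After unit testing (finishes hour 14), the security scan can start at hour 14 and finishes at hour 21.

Working backward from the deadline:
To finish by hour 30, production deploy (duration 4) must start no later than hour 26.
Load testing must finish before production deploy (must start by hour 26). With a 4-hour duration, load testing must start by 26 − 4 = hour 22.
The security scan has to be done before load testing (must start by hour 22). That means finishing by hour 22, i.e. starting by 22 − 7 = hour 15.
So the security scan can start as early as hour 14 and as late as hour 15, giving 15 − 14 = 1 hour of slack.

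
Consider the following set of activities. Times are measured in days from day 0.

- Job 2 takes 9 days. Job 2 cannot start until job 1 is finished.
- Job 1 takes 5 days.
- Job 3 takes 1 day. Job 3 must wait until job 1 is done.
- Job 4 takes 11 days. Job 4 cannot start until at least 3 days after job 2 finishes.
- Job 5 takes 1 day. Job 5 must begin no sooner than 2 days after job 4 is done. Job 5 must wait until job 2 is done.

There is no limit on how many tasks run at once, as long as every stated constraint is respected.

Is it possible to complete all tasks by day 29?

Job 1 has no prerequisites, so it starts at day 0 and finishes at day 5.
Job 3 cannot begin until job 1 (finishes day 5). It runs from day 5 to 5 + 1 = day 6.
After job 1 (finishes day 5), job 2 can start at day 5 and finishes at day 14.
After job 2 (finishes day 14, plus 3-day gap → day 17), job 4 can start at day 17 and finishes at day 28.
Job 5 needs all of job 4 (finishes day 28, plus 2-day gap → day 30); job 2 (finishes day 14). That puts its earliest start at day 30; it finishes at 30 + 1 = day 31.
The earliest everything can be done is day 31, which is after the deadline of 29, so it is not possible.

No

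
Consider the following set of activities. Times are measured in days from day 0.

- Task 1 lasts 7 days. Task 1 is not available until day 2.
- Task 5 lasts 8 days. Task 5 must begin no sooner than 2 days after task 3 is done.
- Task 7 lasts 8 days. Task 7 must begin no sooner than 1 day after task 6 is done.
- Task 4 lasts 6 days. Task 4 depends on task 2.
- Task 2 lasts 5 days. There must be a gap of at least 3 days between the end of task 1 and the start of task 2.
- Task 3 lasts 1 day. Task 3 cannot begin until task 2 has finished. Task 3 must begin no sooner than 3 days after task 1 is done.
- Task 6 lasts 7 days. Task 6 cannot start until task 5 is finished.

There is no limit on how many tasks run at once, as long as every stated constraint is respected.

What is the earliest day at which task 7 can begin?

After its own release at day 2, task 1 can start at day 2 and finishes at day 9.
Task 2 waits on task 1 (finishes day 9, plus 3-day gap → day 12), so it starts at day 12 and finishes at 12 + 5 = day 17.
Task 3 has to wait for task 2 (finishes day 17); task 1 (finishes day 9, plus 3-day gap → day 12). The latest of these is day 17, so task 3 runs day 17 to 17 + 1 = day 18.
Task 5 waits on task 3 (finishes day 18, plus 2-day gap → day 20), so it starts at day 20 and finishes at 20 + 8 = day 28.
Task 6 waits on task 5 (finishes day 28), so it starts at day 28 and finishes at 28 + 7 = day 35.
Task 7 waits on task 6 (finishes day 35, plus 1-day gap → day 36), so the earliest it can start is day 36.

36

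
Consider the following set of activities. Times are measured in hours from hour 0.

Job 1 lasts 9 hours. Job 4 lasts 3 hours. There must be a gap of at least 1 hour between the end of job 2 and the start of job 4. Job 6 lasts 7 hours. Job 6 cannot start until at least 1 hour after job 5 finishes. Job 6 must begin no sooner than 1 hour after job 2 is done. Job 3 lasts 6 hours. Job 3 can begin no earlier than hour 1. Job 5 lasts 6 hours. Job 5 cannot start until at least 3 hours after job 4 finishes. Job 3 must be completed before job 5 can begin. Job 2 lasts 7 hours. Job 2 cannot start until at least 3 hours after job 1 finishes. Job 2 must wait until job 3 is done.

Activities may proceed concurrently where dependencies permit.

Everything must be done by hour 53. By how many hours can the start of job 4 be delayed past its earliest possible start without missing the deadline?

13

Job 3 waits on its own release at hour 1, so it starts at hour 1 and finishes at 1 + 6 = hour 7.
Job 1 can start immediately at hour 0; it finishes at hour 9.
For job 2: job 1 (finishes hour 9, plus 3-hour gap → hour 12); job 3 (finishes hour 7). Taking the maximum gives a start of hour 12, and it finishes at 12 + 7 = hour 19.
Job 4 waits on job 2 (finishes hour 19, plus 1-hour gap → hour 20), so it starts at hour 20 and finishes at 20 + 3 = hour 23.

Working backward from the deadline:
Job 6 has no dependents, so it just needs to finish by hour 53. Starting by 53 − 7 = hour 46 achieves that.
Since job 6 (must start by hour 46, minus 1-hour gap → hour 45) depends on it, job 5 must finish by hour 45. Backing off its 6-hour duration gives a latest start of hour 39.
Job 4 has to be done before job 5 (must start by hour 39, minus 3-hour gap → hour 36). That means finishing by hour 36, i.e. starting by 36 − 3 = hour 33.
So job 4 can start as early as hour 20 and as late as hour 33, giving 33 − 20 = 13 hours of slack.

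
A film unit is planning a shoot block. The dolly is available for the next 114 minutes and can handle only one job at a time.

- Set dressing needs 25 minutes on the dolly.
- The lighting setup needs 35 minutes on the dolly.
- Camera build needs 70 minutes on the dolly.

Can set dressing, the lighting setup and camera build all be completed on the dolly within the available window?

No

Running back to back, the jobs need 25 + 35 + 70 = 130 minutes on the dolly.
Since 130 > 114, they cannot all fit.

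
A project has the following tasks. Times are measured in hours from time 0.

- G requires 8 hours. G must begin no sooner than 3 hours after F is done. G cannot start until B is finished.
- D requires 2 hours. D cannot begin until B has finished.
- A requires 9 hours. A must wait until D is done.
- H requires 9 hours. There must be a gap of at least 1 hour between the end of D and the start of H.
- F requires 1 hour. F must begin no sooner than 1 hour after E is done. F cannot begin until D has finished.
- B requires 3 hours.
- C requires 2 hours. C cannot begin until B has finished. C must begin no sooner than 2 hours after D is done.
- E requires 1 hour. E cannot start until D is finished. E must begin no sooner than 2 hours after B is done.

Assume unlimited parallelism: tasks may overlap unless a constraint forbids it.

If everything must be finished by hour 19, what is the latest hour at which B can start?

0

A has no dependents, so it just needs to finish by hour 19. Starting by 19 − 9 = hour 10 achieves that.
C must finish by hour 19; it takes 2 hours, so it must start by 19 − 2 = hour 17.
To finish by hour 19, G (duration 8) must start no later than hour 11.
F feeds into G (must start by hour 11, minus 3-hour gap → hour 8); so F must finish by hour 8 and therefore start by hour 7.
E has to be done before F (must start by hour 7, minus 1-hour gap → hour 6). That means finishing by hour 6, i.e. starting by 6 − 1 = hour 5.
Nothing follows H; the deadline of hour 19 is its only limit. It must start by 19 − 9 = hour 10.
D feeds A (must start by hour 10); C (must start by hour 17, minus 2-hour gap → hour 15); E (must start by hour 5); F (must start by hour 7); H (must start by hour 10, minus 1-hour gap → hour 9). Taking the minimum, D must finish by hour 5 and start by 5 − 2 = hour 3.
B must finish in time for C (must start by hour 17); D (must start by hour 3); E (must start by hour 5, minus 2-hour gap → hour 3); G (must start by hour 11). The tightest is hour 3, so B must start by 3 − 3 = hour 0.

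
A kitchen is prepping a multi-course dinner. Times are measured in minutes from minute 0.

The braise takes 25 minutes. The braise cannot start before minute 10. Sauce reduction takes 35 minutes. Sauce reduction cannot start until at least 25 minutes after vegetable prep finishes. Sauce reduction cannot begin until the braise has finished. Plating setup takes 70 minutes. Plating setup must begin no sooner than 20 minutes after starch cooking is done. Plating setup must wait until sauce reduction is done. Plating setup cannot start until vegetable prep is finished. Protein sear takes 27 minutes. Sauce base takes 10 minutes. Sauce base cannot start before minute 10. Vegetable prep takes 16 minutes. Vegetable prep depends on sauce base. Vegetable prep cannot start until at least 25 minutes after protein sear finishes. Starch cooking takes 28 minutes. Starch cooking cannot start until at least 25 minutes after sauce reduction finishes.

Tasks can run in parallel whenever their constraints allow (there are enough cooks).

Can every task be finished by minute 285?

Nothing blocks protein sear, so it runs from minute 0 to minute 27.
After its own release at minute 10, the braise can start at minute 10 and finishes at minute 35.
Sauce base cannot begin until its own release at minute 10. It runs from minute 10 to 10 + 10 = minute 20.
Vegetable prep has to wait for sauce base (finishes minute 20); protein sear (finishes minute 27, plus 25-minute gap → minute 52). The latest of these is minute 52, so vegetable prep runs minute 52 to 52 + 16 = minute 68.
For sauce reduction: vegetable prep (finishes minute 68, plus 25-minute gap → minute 93); the braise (finishes minute 35). Taking the maximum gives a start of minute 93, and it finishes at 93 + 35 = minute 128.
Starch cooking waits on sauce reduction (finishes minute 128, plus 25-minute gap → minute 153), so it starts at minute 153 and finishes at 153 + 28 = minute 181.
Plating setup cannot start until starch cooking (finishes minute 181, plus 20-minute gap → minute 201); sauce reduction (finishes minute 128); vegetable prep (finishes minute 68). The controlling bound is minute 201, so plating setup finishes at 201 + 70 = minute 271.
Every task is finished by minute 271, which is no later than the deadline of 285, so the schedule is feasible.

Yes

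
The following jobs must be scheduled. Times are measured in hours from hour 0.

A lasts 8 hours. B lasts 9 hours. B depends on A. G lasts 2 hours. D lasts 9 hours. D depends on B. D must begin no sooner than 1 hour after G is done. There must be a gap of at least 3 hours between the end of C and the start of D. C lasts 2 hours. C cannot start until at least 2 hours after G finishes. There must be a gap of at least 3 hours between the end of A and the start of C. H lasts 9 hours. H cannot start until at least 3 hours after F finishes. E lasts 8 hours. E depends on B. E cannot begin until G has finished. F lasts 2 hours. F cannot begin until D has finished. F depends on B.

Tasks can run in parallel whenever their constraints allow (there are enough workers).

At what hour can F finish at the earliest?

Nothing blocks G, so it runs from hour 0 to hour 2.
Nothing blocks A, so it runs from hour 0 to hour 8.
For C: G (finishes hour 2, plus 2-hour gap → hour 4); A (finishes hour 8, plus 3-hour gap → hour 11). Taking the maximum gives a start of hour 11, and it finishes at 11 + 2 = hour 13.
After A (finishes hour 8), B can start at hour 8 and finishes at hour 17.
D cannot start until B (finishes hour 17); G (finishes hour 2, plus 1-hour gap → hour 3); C (finishes hour 13, plus 3-hour gap → hour 16). The controlling bound is hour 17, so D finishes at 17 + 9 = hour 26.
F needs all of D (finishes hour 26); B (finishes hour 17). That puts its earliest start at hour 26; it finishes at 26 + 2 = hour 28.

28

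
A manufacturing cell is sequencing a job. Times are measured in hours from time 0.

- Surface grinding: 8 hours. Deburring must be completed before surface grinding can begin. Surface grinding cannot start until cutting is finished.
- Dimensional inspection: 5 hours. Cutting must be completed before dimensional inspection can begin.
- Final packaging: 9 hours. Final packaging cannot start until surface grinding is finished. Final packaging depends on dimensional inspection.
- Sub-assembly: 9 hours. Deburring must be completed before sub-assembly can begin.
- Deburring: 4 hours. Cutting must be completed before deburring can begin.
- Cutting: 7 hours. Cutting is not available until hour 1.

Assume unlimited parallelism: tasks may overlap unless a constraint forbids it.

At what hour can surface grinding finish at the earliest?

After its own release at hour 1, cutting can start at hour 1 and finishes at hour 8.
After cutting (finishes hour 8), deburring can start at hour 8 and finishes at hour 12.
Surface grinding has to wait for deburring (finishes hour 12); cutting (finishes hour 8). The latest of these is hour 12, so surface grinding runs hour 12 to 12 + 8 = hour 20.

20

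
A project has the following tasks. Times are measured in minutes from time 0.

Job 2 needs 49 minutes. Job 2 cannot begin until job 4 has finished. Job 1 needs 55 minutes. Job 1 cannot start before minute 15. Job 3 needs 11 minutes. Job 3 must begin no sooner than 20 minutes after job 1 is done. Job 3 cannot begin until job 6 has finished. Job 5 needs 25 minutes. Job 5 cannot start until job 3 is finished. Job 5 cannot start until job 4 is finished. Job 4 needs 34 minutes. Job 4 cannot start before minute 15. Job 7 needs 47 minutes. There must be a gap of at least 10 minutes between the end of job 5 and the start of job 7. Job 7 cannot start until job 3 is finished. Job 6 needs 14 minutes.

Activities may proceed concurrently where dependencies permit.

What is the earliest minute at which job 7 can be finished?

183

Job 6 has no prerequisites, so it starts at minute 0 and finishes at minute 14.
After its own release at minute 15, job 4 can start at minute 15 and finishes at minute 49.
After its own release at minute 15, job 1 can start at minute 15 and finishes at minute 70.
For job 3: job 1 (finishes minute 70, plus 20-minute gap → minute 90); job 6 (finishes minute 14). Taking the maximum gives a start of minute 90, and it finishes at 90 + 11 = minute 101.
Job 5 cannot start until job 3 (finishes minute 101); job 4 (finishes minute 49). The controlling bound is minute 101, so job 5 finishes at 101 + 25 = minute 126.
For job 7: job 5 (finishes minute 126, plus 10-minute gap → minute 136); job 3 (finishes minute 101). Taking the maximum gives a start of minute 136, and it finishes at 136 + 47 = minute 183.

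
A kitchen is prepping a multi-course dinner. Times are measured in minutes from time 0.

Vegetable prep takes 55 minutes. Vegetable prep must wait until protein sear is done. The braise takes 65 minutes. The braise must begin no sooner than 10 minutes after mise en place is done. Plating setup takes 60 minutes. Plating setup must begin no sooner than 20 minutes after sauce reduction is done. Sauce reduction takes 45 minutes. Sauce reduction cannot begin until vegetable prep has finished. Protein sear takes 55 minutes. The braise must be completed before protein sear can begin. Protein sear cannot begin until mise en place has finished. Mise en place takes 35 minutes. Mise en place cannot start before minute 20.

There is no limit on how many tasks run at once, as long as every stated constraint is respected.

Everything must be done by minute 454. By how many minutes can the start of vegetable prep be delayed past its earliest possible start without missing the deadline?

Mise en place cannot begin until its own release at minute 20. It runs from minute 20 to 20 + 35 = minute 55.
The braise cannot begin until mise en place (finishes minute 55, plus 10-minute gap → minute 65). It runs from minute 65 to 65 + 65 = minute 130.
Protein sear has to wait for the braise (finishes minute 130); mise en place (finishes minute 55). The latest of these is minute 130, so protein sear runs minute 130 to 130 + 55 = minute 185.
Vegetable prep waits on protein sear (finishes minute 185), so it starts at minute 185 and finishes at 185 + 55 = minute 240.

Working backward from the deadline:
Plating setup has no dependents, so it just needs to finish by minute 454. Starting by 454 − 60 = minute 394 achieves that.
Sauce reduction has to be done before plating setup (must start by minute 394, minus 20-minute gap → minute 374). That means finishing by minute 374, i.e. starting by 374 − 45 = minute 329.
Vegetable prep must finish before sauce reduction (must start by minute 329). With a 55-minute duration, vegetable prep must start by 329 − 55 = minute 274.
So vegetable prep can start as early as minute 185 and as late as minute 274, giving 274 − 185 = 89 minutes of slack.

89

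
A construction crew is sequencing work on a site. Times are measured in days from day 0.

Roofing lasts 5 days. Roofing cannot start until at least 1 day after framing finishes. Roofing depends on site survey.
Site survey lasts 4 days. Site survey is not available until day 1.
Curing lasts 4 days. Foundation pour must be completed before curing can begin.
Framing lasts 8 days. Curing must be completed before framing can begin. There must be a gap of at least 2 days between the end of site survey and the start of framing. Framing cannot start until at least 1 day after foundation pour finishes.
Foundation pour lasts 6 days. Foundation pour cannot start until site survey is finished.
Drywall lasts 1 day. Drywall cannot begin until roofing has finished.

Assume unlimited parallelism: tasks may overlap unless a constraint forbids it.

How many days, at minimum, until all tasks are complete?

30

Site survey waits on its own release at day 1, so it starts at day 1 and finishes at 1 + 4 = day 5.
After site survey (finishes day 5), foundation pour can start at day 5 and finishes at day 11.
After foundation pour (finishes day 11), curing can start at day 11 and finishes at day 15.
Framing cannot start until curing (finishes day 15); site survey (finishes day 5, plus 2-day gap → day 7); foundation pour (finishes day 11, plus 1-day gap → day 12). The controlling bound is day 15, so framing finishes at 15 + 8 = day 23.
Roofing has to wait for framing (finishes day 23, plus 1-day gap → day 24); site survey (finishes day 5). The latest of these is day 24, so roofing runs day 24 to 24 + 5 = day 29.
Drywall waits on roofing (finishes day 29), so it starts at day 29 and finishes at 29 + 1 = day 30.
All tasks are finished once the last one completes. Finish times: Site survey at 5, Foundation pour at 11, Curing at 15, Framing at 23, Roofing at 29, Drywall at 30. The latest is day 30.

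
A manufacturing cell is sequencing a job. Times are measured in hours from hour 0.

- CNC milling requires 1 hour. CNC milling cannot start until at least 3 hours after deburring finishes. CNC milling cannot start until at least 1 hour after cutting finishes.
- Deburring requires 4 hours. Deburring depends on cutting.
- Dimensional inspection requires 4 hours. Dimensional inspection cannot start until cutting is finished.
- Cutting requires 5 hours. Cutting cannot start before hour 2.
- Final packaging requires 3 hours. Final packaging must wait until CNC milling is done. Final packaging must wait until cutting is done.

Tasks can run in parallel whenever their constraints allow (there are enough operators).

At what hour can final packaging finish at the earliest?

Cutting waits on its own release at hour 2, so it starts at hour 2 and finishes at 2 + 5 = hour 7.
After cutting (finishes hour 7), deburring can start at hour 7 and finishes at hour 11.
For CNC milling: deburring (finishes hour 11, plus 3-hour gap → hour 14); cutting (finishes hour 7, plus 1-hour gap → hour 8). Taking the maximum gives a start of hour 14, and it finishes at 14 + 1 = hour 15.
Final packaging has to wait for CNC milling (finishes hour 15); cutting (finishes hour 7). The latest of these is hour 15, so final packaging runs hour 15 to 15 + 3 = hour 18.

18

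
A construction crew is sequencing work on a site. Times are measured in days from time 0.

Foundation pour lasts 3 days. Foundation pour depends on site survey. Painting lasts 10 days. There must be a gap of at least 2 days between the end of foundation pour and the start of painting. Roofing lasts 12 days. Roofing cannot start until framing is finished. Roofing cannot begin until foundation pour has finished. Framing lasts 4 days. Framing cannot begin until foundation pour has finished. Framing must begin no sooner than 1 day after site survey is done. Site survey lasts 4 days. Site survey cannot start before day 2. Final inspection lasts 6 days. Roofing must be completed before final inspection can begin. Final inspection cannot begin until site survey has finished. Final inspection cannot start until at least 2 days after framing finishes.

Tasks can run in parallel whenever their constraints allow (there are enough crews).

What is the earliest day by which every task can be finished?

Site survey waits on its own release at day 2, so it starts at day 2 and finishes at 2 + 4 = day 6.
Foundation pour waits on site survey (finishes day 6), so it starts at day 6 and finishes at 6 + 3 = day 9.
Painting cannot begin until foundation pour (finishes day 9, plus 2-day gap → day 11). It runs from day 11 to 11 + 10 = day 21.
For framing: foundation pour (finishes day 9); site survey (finishes day 6, plus 1-day gap → day 7). Taking the maximum gives a start of day 9, and it finishes at 9 + 4 = day 13.
Roofing has to wait for framing (finishes day 13); foundation pour (finishes day 9). The latest of these is day 13, so roofing runs day 13 to 13 + 12 = day 25.
Final inspection has to wait for roofing (finishes day 25); site survey (finishes day 6); framing (finishes day 13, plus 2-day gap → day 15). The latest of these is day 25, so final inspection runs day 25 to 25 + 6 = day 31.
All tasks are finished once the last one completes. Finish times: Site survey at 6, Foundation pour at 9, Framing at 13, Roofing at 25, Painting at 21, Final inspection at 31. The latest is day 31.

31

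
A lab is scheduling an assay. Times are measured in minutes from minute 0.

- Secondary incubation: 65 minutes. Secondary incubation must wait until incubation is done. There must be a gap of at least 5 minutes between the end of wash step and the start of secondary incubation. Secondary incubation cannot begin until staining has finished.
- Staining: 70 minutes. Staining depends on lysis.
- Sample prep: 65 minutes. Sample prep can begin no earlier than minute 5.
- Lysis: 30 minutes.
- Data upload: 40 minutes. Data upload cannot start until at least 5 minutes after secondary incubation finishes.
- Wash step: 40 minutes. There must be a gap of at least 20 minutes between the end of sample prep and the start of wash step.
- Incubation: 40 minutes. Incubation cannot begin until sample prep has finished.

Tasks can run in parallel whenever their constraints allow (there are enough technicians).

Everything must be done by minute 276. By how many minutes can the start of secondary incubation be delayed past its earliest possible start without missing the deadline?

31

Nothing blocks lysis, so it runs from minute 0 to minute 30.
Staining cannot begin until lysis (finishes minute 30). It runs from minute 30 to 30 + 70 = minute 100.
Sample prep waits on its own release at minute 5, so it starts at minute 5 and finishes at 5 + 65 = minute 70.
Wash step cannot begin until sample prep (finishes minute 70, plus 20-minute gap → minute 90). It runs from minute 90 to 90 + 40 = minute 130.
Incubation cannot begin until sample prep (finishes minute 70). It runs from minute 70 to 70 + 40 = minute 110.
For secondary incubation: incubation (finishes minute 110); wash step (finishes minute 130, plus 5-minute gap → minute 135); staining (finishes minute 100). Taking the maximum gives a start of minute 135, and it finishes at 135 + 65 = minute 200.

Working backward from the deadline:
Data upload has no dependents, so it just needs to finish by minute 276. Starting by 276 − 40 = minute 236 achieves that.
Secondary incubation has to be done before data upload (must start by minute 236, minus 5-minute gap → minute 231). That means finishing by minute 231, i.e. starting by 231 − 65 = minute 166.
So secondary incubation can start as early as minute 135 and as late as minute 166, giving 166 − 135 = 31 minutes of slack.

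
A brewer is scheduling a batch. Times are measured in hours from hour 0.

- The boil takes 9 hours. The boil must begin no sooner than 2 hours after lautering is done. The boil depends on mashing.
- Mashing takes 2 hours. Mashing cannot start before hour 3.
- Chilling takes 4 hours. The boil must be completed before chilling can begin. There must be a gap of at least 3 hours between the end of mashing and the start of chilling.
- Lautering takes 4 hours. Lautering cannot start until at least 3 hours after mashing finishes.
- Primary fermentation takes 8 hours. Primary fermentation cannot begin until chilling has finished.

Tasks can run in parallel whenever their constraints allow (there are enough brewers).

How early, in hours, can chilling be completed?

Mashing cannot begin until its own release at hour 3. It runs from hour 3 to 3 + 2 = hour 5.
After mashing (finishes hour 5, plus 3-hour gap → hour 8), lautering can start at hour 8 and finishes at hour 12.
The boil needs all of lautering (finishes hour 12, plus 2-hour gap → hour 14); mashing (finishes hour 5). That puts its earliest start at hour 14; it finishes at 14 + 9 = hour 23.
Chilling needs all of the boil (finishes hour 23); mashing (finishes hour 5, plus 3-hour gap → hour 8). That puts its earliest start at hour 23; it finishes at 23 + 4 = hour 27.

27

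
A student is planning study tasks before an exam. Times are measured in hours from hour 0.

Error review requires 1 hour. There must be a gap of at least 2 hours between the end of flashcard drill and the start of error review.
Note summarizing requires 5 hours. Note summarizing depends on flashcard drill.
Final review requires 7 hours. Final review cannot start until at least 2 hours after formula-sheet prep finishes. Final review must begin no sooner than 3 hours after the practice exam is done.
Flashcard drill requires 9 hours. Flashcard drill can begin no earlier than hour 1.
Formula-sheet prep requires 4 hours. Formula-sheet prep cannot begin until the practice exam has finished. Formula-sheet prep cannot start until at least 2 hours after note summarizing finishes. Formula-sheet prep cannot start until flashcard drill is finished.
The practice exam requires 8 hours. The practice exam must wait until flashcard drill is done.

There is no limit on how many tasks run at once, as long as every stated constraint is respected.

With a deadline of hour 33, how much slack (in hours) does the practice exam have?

After its own release at hour 1, flashcard drill can start at hour 1 and finishes at hour 10.
After flashcard drill (finishes hour 10), the practice exam can start at hour 10 and finishes at hour 18.

Working backward from the deadline:
Final review has no dependents, so it just needs to finish by hour 33. Starting by 33 − 7 = hour 26 achieves that.
Formula-sheet prep must finish before final review (must start by hour 26, minus 2-hour gap → hour 24). With a 4-hour duration, formula-sheet prep must start by 24 − 4 = hour 20.
For the practice exam: formula-sheet prep (must start by hour 20); final review (must start by hour 26, minus 3-hour gap → hour 23). The most restrictive is hour 20; with an 8-hour duration, the practice exam must start by hour 12.
So the practice exam can start as early as hour 10 and as late as hour 12, giving 12 − 10 = 2 hours of slack.

2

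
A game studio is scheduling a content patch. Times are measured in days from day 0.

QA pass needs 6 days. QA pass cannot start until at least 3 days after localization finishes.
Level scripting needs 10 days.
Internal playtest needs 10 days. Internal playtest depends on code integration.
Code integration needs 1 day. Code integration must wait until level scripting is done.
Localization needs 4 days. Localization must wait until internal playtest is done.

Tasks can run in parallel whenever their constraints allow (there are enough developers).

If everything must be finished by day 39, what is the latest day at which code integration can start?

To finish by day 39, QA pass (duration 6) must start no later than day 33.
Localization feeds into QA pass (must start by day 33, minus 3-day gap → day 30); so localization must finish by day 30 and therefore start by day 26.
Internal playtest must finish before localization (must start by day 26). With a 10-day duration, internal playtest must start by 26 − 10 = day 16.
Code integration has to be done before internal playtest (must start by day 16). That means finishing by day 16, i.e. starting by 16 − 1 = day 15.

15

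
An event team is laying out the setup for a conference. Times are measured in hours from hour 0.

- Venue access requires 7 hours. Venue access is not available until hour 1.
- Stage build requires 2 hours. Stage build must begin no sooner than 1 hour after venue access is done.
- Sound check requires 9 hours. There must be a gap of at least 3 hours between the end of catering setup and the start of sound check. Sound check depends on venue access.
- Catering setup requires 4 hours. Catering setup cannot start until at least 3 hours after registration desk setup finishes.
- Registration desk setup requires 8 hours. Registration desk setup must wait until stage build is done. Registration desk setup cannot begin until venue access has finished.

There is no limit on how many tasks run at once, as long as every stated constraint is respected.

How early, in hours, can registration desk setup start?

Venue access waits on its own release at hour 1, so it starts at hour 1 and finishes at 1 + 7 = hour 8.
After venue access (finishes hour 8, plus 1-hour gap → hour 9), stage build can start at hour 9 and finishes at hour 11.
Registration desk setup waits on stage build (finishes hour 11); venue access (finishes hour 8). The latest of these is hour 11, which is the earliest registration desk setup can start.

11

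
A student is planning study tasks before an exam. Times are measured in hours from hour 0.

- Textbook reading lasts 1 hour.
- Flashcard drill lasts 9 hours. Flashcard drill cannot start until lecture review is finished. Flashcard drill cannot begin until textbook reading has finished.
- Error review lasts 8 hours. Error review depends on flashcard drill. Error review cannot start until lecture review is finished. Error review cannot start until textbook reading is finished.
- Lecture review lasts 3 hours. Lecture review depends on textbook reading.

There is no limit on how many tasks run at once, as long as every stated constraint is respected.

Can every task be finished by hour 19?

Nothing blocks textbook reading, so it runs from hour 0 to hour 1.
After textbook reading (finishes hour 1), lecture review can start at hour 1 and finishes at hour 4.
For flashcard drill: lecture review (finishes hour 4); textbook reading (finishes hour 1). Taking the maximum gives a start of hour 4, and it finishes at 4 + 9 = hour 13.
Error review cannot start until flashcard drill (finishes hour 13); lecture review (finishes hour 4); textbook reading (finishes hour 1). The controlling bound is hour 13, so error review finishes at 13 + 8 = hour 21.
The earliest everything can be done is hour 21, which is after the deadline of 19, so it is not possible.

No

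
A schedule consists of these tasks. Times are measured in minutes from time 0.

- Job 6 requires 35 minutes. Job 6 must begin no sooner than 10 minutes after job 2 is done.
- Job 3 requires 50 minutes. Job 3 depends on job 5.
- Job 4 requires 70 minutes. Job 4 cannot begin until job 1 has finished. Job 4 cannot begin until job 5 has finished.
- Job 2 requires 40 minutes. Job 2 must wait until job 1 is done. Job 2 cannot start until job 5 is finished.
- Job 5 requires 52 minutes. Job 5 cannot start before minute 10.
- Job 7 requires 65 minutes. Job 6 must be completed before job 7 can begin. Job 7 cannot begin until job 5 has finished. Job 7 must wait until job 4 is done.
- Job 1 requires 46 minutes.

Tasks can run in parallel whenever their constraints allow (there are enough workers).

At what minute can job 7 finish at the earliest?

Job 5 waits on its own release at minute 10, so it starts at minute 10 and finishes at 10 + 52 = minute 62.
Job 1 has no prerequisites, so it starts at minute 0 and finishes at minute 46.
Job 4 needs all of job 1 (finishes minute 46); job 5 (finishes minute 62). That puts its earliest start at minute 62; it finishes at 62 + 70 = minute 132.
Job 2 cannot start until job 1 (finishes minute 46); job 5 (finishes minute 62). The controlling bound is minute 62, so job 2 finishes at 62 + 40 = minute 102.
After job 2 (finishes minute 102, plus 10-minute gap → minute 112), job 6 can start at minute 112 and finishes at minute 147.
Job 7 has to wait for job 6 (finishes minute 147); job 5 (finishes minute 62); job 4 (finishes minute 132). The latest of these is minute 147, so job 7 runs minute 147 to 147 + 65 = minute 212.

212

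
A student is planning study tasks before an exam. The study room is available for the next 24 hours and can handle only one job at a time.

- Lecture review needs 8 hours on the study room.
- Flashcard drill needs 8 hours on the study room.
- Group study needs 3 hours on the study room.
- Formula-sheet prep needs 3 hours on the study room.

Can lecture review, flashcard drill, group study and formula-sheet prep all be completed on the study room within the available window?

Yes

Running back to back, the jobs need 8 + 8 + 3 + 3 = 22 hours on the study room.
Since 22 ≤ 24, they fit within the window.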